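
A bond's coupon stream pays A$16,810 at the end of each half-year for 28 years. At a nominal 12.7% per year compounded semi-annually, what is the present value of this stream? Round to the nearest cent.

Periodic rate i = 0.127/2 = 0.0635; n = 28 × 2 = 56 periods.
PV = PMT · [1 − (1+i)^(−n)] / i = 16810 · 15.246929 = 256,300.8759

A$256,300.88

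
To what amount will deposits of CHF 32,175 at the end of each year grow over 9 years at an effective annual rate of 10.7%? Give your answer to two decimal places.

CHF 449,993.79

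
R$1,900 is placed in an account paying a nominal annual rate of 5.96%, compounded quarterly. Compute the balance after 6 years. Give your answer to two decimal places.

R$2,709.64

Periodic rate i = 0.0596/4 = 0.0149; n = 6 × 4 = 24 periods.
1,900 × (1+0.0149)^24 = 1,900 × 1.426127 = 2,709.6404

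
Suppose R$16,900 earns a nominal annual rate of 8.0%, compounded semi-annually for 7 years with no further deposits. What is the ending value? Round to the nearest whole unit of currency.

i = 0.08/2 = 0.04 per half-year; n = 7·2 = 14.
FV = PV·(1+i)^n = 16,900 × 1.731676 = 29,265.3320

R$29,265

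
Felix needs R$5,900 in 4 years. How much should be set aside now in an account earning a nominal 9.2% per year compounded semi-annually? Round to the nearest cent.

Periodic rate i = 0.092/2 = 0.046; n = 4 × 2 = 8 periods.
PV = FV·(1+i)^(−n) = 5,900 × 0.697825 = 4,117.1675

R$4,117.17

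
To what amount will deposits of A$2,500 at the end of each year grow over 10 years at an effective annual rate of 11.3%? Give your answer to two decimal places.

FV = 2500 × [(1+0.113)^10 − 1] / 0.113 = 2500 × 16.965506 = 42,413.7653

A$42,413.77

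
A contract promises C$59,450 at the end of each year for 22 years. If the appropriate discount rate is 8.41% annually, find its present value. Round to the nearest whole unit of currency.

C$587,269

Annuity factor a(22|0.0841) = 9.878373; PV = 59450 × 9.878373 = 587,269.2558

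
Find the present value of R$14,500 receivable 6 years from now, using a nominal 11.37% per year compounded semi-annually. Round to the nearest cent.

R$7,468.06

i = 0.1137/2 = 0.05685 per half-year; n = 6·2 = 12.
PV = 14,500 / (1 + 0.05685)^12 = 14,500 / 1.941602 = 7,468.0597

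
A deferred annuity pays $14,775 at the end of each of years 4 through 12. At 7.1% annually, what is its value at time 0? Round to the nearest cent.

Value one period before first payment (t=3): 14775 × [1 − (1+0.071)^(−9)] / 0.071 = 14775 × 6.487607 = 95,854.3930
PV₀ = 95,854.3930 / (1+0.071)^3 = 95,854.3930 / 1.228481 = 78,026.7663

$78,026.77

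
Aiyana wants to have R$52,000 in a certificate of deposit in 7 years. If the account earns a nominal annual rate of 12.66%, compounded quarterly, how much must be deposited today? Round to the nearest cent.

Periodic rate i = 0.1266/4 = 0.03165; n = 7 × 4 = 28 periods.
PV = 52,000 / (1 + 0.03165)^28 = 52,000 / 2.392802 = 21,731.8467

R$21,731.85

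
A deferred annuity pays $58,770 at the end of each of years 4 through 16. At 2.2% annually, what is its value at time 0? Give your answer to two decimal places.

Value one period before first payment (t=3): 58770 × [1 − (1+0.022)^(−13)] / 0.022 = 58770 × 11.200200 = 658,235.7515
Discount back 3 years: 658,235.7515 × (1+0.022)^(−3) = 658,235.7515 × 0.936801 = 616,635.8634

$616,635.86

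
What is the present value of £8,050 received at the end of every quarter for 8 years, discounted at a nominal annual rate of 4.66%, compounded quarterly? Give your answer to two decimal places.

£214,006.42

With 4 periods per year: i = 0.01165, n = 32.
PV = PMT · [1 − (1+i)^(−n)] / i = 8050 · 26.584649 = 214,006.4236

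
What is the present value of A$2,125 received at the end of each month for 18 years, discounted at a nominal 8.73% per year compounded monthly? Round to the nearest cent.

A$231,065.85

i = 0.0873/12 = 0.007275 per month; n = 18·12 = 216.
PV = 2125 × [1 − (1+0.007275)^(−216)] / 0.007275 = 2125 × 108.736869 = 231,065.8466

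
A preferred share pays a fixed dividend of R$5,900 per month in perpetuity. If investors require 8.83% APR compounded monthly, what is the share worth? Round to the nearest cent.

R$801,812.00

Periodic rate i = 0.0883/12 = 0.00735833.
PV = PMT / i = 5900 / 0.00735833 = 801,812.0045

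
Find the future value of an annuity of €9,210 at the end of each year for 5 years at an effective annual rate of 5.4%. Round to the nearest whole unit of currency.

€51,299

Accumulation factor s(5|0.054) = 5.569956; FV = 9210 × 5.569956 = 51,299.2931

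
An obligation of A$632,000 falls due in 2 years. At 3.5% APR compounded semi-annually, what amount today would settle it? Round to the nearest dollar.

Periodic rate i = 0.035/2 = 0.0175; n = 2 × 2 = 4 periods.
PV = 632,000 / (1 + 0.0175)^4 = 632,000 / 1.071859 = 589,629.7755

A$589,630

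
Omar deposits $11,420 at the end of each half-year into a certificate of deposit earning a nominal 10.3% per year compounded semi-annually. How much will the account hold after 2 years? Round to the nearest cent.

i = 0.103/2 = 0.0515 per half-year; n = 2·2 = 4.
FV = PMT · [(1+i)^n − 1] / i = 11420 · 4.319746 = 49,331.4946

$49,331.49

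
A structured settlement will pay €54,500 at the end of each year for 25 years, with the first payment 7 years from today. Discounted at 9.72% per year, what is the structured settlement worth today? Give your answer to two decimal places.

Value one period before first payment (t=6): 54500 × [1 − (1+0.0972)^(−25)] / 0.0972 = 54500 × 9.276047 = 505,544.5408
PV₀ = 505,544.5408 / (1+0.0972)^6 = 505,544.5408 / 1.744676 = 289,764.1356

€289,764.14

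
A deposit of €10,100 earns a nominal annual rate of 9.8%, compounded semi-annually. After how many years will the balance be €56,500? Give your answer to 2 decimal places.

Periodic rate i = 0.098/2 = 0.049.
(1+i)^n = 56500/10100 = 5.59406, so n = ln 5.59406 / ln 1.049 = 35.9908 half-years
= 35.9908/2 years

18.00 years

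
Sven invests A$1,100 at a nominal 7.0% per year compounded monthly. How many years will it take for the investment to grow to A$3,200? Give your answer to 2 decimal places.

Periodic rate i = 0.07/12 = 0.00583333.
n = ln(3200/1100) / ln(1+0.00583333) = ln(2.90909) / 0.005816 = 183.5918 months
= 183.5918/12 years

15.30 years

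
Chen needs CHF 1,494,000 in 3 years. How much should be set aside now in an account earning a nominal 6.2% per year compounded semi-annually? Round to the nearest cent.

Periodic rate i = 0.062/2 = 0.031; n = 3 × 2 = 6 periods.
Discount factor = (1+0.031)^(−6) = 0.832622; PV = 1,494,000 × 0.832622 = 1,243,937.6301

CHF 1,243,937.63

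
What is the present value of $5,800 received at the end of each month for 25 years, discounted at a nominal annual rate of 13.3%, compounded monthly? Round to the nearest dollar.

Periodic rate i = 0.133/12 = 0.0110833; n = 25 × 12 = 300 periods.
Annuity factor a(300|0.0110833) = 86.920011; PV = 5800 × 86.920011 = 504,136.0626

$504,136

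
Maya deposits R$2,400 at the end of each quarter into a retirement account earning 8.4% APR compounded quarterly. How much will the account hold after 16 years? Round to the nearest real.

R$317,869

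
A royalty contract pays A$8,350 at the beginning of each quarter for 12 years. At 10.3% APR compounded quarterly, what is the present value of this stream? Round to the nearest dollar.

A$234,457

i = 0.103/4 = 0.02575 per quarter; n = 12·4 = 48.
PV = PMT · [1 − (1+i)^(−n)] / i × (1+i) = 8350 · 28.078641 = 234,456.6489
(annuity-due: payments at period start, so ×(1+i).)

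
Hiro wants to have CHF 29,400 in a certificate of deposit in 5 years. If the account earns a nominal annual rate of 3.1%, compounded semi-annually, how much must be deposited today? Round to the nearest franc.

With 2 periods per year: i = 0.0155, n = 10.
PV = FV·(1+i)^(−n) = 29,400 × 0.857434 = 25,208.5609

CHF 25,209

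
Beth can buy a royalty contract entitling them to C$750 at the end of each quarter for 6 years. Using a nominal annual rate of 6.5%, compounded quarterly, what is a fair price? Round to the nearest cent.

C$14,806.95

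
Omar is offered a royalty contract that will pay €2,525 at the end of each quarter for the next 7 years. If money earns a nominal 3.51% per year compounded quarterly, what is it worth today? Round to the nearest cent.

Periodic rate i = 0.0351/4 = 0.008775; n = 7 × 4 = 28 periods.
PV = 2525 × [1 − (1+0.008775)^(−28)] / 0.008775 = 2525 × 24.729851 = 62,442.8737

€62,442.87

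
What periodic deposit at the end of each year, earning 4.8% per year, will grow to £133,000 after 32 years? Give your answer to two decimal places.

PMT = 133000 / ( [(1+0.048)^32 − 1] / 0.048 ) = 133000 / 72.560845 = 1,832.9445

£1,832.94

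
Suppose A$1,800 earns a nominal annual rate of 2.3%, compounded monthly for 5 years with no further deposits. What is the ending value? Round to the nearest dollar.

A$2,019

i = 0.023/12 = 0.00191667 per month; n = 5·12 = 60.
1,800 × (1+0.00191667)^60 = 1,800 × 1.121750 = 2,019.1499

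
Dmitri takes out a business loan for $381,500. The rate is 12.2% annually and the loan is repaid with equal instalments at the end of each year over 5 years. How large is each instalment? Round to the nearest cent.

$106,356.67

Annuity-PV factor = 3.586987; PMT = 381500 / 3.586987 = 106,356.6688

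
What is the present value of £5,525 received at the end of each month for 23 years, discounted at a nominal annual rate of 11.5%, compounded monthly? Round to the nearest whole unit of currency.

£535,067

Periodic rate i = 0.115/12 = 0.00958333; n = 23 × 12 = 276 periods.
Annuity factor a(276|0.00958333) = 96.844673; PV = 5525 × 96.844673 = 535,066.8175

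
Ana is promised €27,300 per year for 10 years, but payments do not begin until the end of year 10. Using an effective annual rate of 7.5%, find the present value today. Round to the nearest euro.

€97,739

Value one period before first payment (t=9): 27300 × [1 − (1+0.075)^(−10)] / 0.075 = 27300 × 6.864081 = 187,389.4101
Discount back 9 years: 187,389.4101 × (1+0.075)^(−9) = 187,389.4101 × 0.521583 = 97,739.2193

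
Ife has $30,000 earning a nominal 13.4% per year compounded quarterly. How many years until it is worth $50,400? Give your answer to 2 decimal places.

3.94 years

Periodic rate i = 0.134/4 = 0.0335.
n = ln(50400/30000) / ln(1+0.0335) = ln(1.68000) / 0.032951 = 15.7444 quarters
= 15.7444/4 years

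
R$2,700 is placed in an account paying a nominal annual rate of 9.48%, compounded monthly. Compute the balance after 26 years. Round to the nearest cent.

R$31,448.99

Periodic rate i = 0.0948/12 = 0.0079; n = 26 × 12 = 312 periods.
2,700 × (1+0.0079)^312 = 2,700 × 11.647773 = 31,448.9875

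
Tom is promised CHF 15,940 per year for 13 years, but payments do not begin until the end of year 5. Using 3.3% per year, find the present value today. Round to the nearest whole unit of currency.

CHF 146,059

Value one period before first payment (t=4): 15940 × [1 − (1+0.033)^(−13)] / 0.033 = 15940 × 10.433762 = 166,314.1618
Discount back 4 years: 166,314.1618 × (1+0.033)^(−4) = 166,314.1618 × 0.878211 = 146,058.8730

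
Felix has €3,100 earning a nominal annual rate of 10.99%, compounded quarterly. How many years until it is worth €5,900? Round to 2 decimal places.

Periodic rate i = 0.1099/4 = 0.027475.
n = ln(5900/3100) / ln(1+0.027475) = ln(1.90323) / 0.027104 = 23.7434 quarters
= 23.7434/4 years

5.94 years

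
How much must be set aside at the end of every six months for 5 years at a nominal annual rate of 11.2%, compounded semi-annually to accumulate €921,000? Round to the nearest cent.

€71,197.78

With 2 periods per year: i = 0.056, n = 10.
FV-annuity factor = 12.935797; PMT = 921000 / 12.935797 = 71,197.7773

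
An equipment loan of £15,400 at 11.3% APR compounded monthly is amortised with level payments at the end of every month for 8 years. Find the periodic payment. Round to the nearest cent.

£244.41

i = 0.113/12 = 0.00941667 per month; n = 8·12 = 96.
PMT = 15400 / ( [1 − (1+0.00941667)^(−96)] / 0.00941667 ) = 15400 / 63.009228 = 244.4086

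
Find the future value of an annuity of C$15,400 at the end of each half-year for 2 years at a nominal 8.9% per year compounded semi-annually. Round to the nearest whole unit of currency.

Periodic rate i = 0.089/2 = 0.0445; n = 2 × 2 = 4 periods.
FV = 15400 × [(1+0.0445)^4 − 1] / 0.0445 = 15400 × 4.275009 = 65,835.1405

C$65,835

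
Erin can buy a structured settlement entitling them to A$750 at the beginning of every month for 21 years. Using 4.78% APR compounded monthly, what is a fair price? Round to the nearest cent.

i = 0.0478/12 = 0.00398333 per month; n = 21·12 = 252.
PV = 750 × [1 − (1+0.00398333)^(−252)] / 0.00398333 × (1+i) = 750 × 159.490785 = 119,618.0891
(annuity-due: payments at period start, so ×(1+i).)

A$119,618.09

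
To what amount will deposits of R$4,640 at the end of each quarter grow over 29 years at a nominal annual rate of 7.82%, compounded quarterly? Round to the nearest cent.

R$2,005,305.09

Periodic rate i = 0.0782/4 = 0.01955; n = 29 × 4 = 116 periods.
FV = PMT · [(1+i)^n − 1] / i = 4640 · 432.177822 = 2,005,305.0943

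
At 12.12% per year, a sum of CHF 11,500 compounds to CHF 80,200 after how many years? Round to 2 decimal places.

(1+i)^n = 80200/11500 = 6.97391, so n = ln 6.97391 / ln 1.1212 = 16.9771 years

16.98 years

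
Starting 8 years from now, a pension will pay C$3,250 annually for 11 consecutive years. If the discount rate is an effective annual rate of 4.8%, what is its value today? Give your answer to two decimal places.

Value one period before first payment (t=7): 3250 × [1 − (1+0.048)^(−11)] / 0.048 = 3250 × 8.394357 = 27,281.6591
PV₀ = 27,281.6591 / (1+0.048)^7 = 27,281.6591 / 1.388446 = 19,649.0610

C$19,649.06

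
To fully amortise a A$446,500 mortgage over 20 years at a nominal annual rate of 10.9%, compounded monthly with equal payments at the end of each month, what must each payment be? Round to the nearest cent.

With 12 periods per year: i = 0.00908333, n = 240.
Annuity-PV factor = 97.523725; PMT = 446500 / 97.523725 = 4,578.3731

A$4,578.37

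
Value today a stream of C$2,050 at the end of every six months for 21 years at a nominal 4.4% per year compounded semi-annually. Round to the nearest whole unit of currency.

C$55,823

Periodic rate i = 0.044/2 = 0.022; n = 21 × 2 = 42 periods.
Annuity factor a(42|0.022) = 27.230714; PV = 2050 × 27.230714 = 55,822.9632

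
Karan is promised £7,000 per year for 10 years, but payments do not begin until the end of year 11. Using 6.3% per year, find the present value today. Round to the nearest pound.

PV at t=10 (ordinary 10-year annuity): 7000 × a(10|0.063) = 7000 × 7.256597 = 50,796.1787
Discount back 10 years: 50,796.1787 × (1+0.063)^(−10) = 50,796.1787 × 0.542834 = 27,573.9128

£27,574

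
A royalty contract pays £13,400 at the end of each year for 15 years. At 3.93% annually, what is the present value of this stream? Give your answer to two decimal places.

£149,718.29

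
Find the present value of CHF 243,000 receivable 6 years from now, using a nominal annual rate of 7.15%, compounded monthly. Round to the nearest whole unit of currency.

With 12 periods per year: i = 0.00595833, n = 72.
Discount factor = (1+0.00595833)^(−72) = 0.651989; PV = 243,000 × 0.651989 = 158,433.4215

CHF 158,433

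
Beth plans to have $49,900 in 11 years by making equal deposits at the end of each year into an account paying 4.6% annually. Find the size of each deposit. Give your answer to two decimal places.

$3,586.46

PMT = 49900 / ( [(1+0.046)^11 − 1] / 0.046 ) = 49900 / 13.913428 = 3,586.4634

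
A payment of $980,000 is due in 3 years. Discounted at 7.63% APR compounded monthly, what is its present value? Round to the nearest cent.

With 12 periods per year: i = 0.00635833, n = 36.
Discount factor = (1+0.00635833)^(−36) = 0.795985; PV = 980,000 × 0.795985 = 780,064.9714

$780,064.97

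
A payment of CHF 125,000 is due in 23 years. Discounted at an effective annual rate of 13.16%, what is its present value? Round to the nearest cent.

CHF 7,277.34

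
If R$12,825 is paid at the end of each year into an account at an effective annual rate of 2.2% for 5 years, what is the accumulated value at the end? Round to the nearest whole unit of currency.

R$67,009

FV = 12825 × [(1+0.022)^5 − 1] / 0.022 = 12825 × 5.224893 = 67,009.2588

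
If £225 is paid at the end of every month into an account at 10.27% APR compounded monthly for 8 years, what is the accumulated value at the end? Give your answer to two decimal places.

£33,288.59

i = 0.1027/12 = 0.00855833 per month; n = 8·12 = 96.
FV = 225 × [(1+0.00855833)^96 − 1] / 0.00855833 = 225 × 147.949300 = 33,288.5926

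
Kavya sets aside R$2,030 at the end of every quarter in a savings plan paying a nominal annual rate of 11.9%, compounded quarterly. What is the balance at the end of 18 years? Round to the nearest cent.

R$495,011.48

With 4 periods per year: i = 0.02975, n = 72.
Accumulation factor s(72|0.02975) = 243.848020; FV = 2030 × 243.848020 = 495,011.4800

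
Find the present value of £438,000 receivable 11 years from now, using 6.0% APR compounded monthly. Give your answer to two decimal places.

£226,753.48

i = 0.06/12 = 0.005 per month; n = 11·12 = 132.
Discount factor = (1+0.005)^(−132) = 0.517702; PV = 438,000 × 0.517702 = 226,753.4788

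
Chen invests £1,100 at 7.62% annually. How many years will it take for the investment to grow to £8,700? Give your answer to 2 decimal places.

28.16 years

n = ln(8700/1100) / ln(1+0.0762) = ln(7.90909) / 0.073436 = 28.1606 years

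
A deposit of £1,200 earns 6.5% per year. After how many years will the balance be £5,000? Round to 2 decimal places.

22.66 years

n = ln(5000/1200) / ln(1+0.065) = ln(4.16667) / 0.062975 = 22.6617 years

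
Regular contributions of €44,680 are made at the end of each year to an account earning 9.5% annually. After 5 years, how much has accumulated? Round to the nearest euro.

FV = PMT · [(1+i)^n − 1] / i = 44680 · 6.044618 = 270,073.5468

€270,074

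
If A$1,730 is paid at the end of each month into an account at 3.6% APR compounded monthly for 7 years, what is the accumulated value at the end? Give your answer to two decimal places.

i = 0.036/12 = 0.003 per month; n = 7·12 = 84.
Accumulation factor s(84|0.003) = 95.370255; FV = 1730 × 95.370255 = 164,990.5417

A$164,990.54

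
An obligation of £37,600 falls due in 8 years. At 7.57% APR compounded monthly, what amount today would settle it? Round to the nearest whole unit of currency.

i = 0.0757/12 = 0.00630833 per month; n = 8·12 = 96.
PV = 37,600 / (1 + 0.00630833)^96 = 37,600 / 1.828869 = 20,559.1525

£20,559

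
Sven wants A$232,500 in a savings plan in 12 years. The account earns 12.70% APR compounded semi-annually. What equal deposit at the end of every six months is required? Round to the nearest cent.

A$4,365.03

With 2 periods per year: i = 0.0635, n = 24.
PMT = 232500 / ( [(1+0.0635)^24 − 1] / 0.0635 ) = 232500 / 53.264210 = 4,365.0323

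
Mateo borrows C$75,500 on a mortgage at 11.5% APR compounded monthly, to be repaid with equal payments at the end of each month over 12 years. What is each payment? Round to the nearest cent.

C$968.90

With 12 periods per year: i = 0.00958333, n = 144.
PMT = 75500 / ( [1 − (1+0.00958333)^(−144)] / 0.00958333 ) = 75500 / 77.923095 = 968.9040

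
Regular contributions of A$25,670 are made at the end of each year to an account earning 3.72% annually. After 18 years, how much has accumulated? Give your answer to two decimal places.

FV = PMT · [(1+i)^n − 1] / i = 25670 · 24.996158 = 641,651.3721

A$641,651.37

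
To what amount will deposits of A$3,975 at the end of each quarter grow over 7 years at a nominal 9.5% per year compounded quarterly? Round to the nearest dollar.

A$155,558

With 4 periods per year: i = 0.02375, n = 28.
FV = PMT · [(1+i)^n − 1] / i = 3975 · 39.134004 = 155,557.6677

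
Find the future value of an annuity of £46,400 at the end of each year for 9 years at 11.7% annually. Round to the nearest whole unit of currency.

£676,940

FV = PMT · [(1+i)^n − 1] / i = 46400 · 14.589227 = 676,940.1307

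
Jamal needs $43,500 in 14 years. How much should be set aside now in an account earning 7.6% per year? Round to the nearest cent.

$15,599.74

PV = 43,500 / (1 + 0.076)^14 = 43,500 / 2.788507 = 15,599.7435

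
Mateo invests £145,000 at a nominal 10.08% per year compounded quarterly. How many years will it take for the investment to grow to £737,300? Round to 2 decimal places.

16.34 years

Periodic rate i = 0.1008/4 = 0.0252.
(1+i)^n = 737300/145000 = 5.08483, so n = ln 5.08483 / ln 1.0252 = 65.3439 quarters
= 65.3439/4 years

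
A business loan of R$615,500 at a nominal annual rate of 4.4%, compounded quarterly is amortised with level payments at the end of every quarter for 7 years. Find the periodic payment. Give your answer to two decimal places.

Periodic rate i = 0.044/4 = 0.011; n = 7 × 4 = 28 periods.
Annuity-PV factor = 23.986159; PMT = 615500 / 23.986159 = 25,660.6319

R$25,660.63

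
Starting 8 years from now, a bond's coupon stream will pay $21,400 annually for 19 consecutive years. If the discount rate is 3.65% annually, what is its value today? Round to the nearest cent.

PV at t=7 (ordinary 19-year annuity): 21400 × a(19|0.0365) = 21400 × 13.533204 = 289,610.5650
Discount back 7 years: 289,610.5650 × (1+0.0365)^(−7) = 289,610.5650 × 0.778063 = 225,335.3126

$225,335.31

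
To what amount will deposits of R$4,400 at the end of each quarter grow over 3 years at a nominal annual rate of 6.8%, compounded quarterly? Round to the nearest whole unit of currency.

R$58,028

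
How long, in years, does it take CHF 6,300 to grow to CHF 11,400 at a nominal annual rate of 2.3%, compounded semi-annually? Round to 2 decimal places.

25.93 years

Periodic rate i = 0.023/2 = 0.0115.
n = ln(11400/6300) / ln(1+0.0115) = ln(1.80952) / 0.011434 = 51.8667 half-years
= 51.8667/2 years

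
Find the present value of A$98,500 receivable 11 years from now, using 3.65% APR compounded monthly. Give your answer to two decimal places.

A$65,967.75

Periodic rate i = 0.0365/12 = 0.00304167; n = 11 × 12 = 132 periods.
Discount factor = (1+0.00304167)^(−132) = 0.669723; PV = 98,500 × 0.669723 = 65,967.7461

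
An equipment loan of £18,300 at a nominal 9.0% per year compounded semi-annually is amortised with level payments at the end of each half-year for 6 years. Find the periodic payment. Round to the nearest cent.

With 2 periods per year: i = 0.045, n = 12.
Annuity-PV factor = 9.118581; PMT = 18300 / 9.118581 = 2,006.8913

£2,006.89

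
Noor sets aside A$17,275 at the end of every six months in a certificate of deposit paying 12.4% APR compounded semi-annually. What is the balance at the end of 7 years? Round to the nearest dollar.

A$368,170

With 2 periods per year: i = 0.062, n = 14.
Accumulation factor s(14|0.062) = 21.312322; FV = 17275 × 21.312322 = 368,170.3568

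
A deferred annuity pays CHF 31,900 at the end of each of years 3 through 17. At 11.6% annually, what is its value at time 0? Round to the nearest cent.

Value one period before first payment (t=2): 31900 × [1 − (1+0.116)^(−15)] / 0.116 = 31900 × 6.958888 = 221,988.5389
Discount back 2 years: 221,988.5389 × (1+0.116)^(−2) = 221,988.5389 × 0.802919 = 178,238.7646

CHF 178,238.76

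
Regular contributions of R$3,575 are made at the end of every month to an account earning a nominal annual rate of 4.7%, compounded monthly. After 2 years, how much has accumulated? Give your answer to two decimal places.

R$89,777.89

With 12 periods per year: i = 0.00391667, n = 24.
FV = 3575 × [(1+0.00391667)^24 − 1] / 0.00391667 = 3575 × 25.112697 = 89,777.8928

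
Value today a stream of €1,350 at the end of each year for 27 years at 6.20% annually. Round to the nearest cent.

PV = 1350 × [1 − (1+0.062)^(−27)] / 0.062 = 1350 × 12.950356 = 17,482.9800

€17,482.98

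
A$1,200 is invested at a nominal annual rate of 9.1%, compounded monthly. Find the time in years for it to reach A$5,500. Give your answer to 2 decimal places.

16.79 years

Periodic rate i = 0.091/12 = 0.00758333.
n = ln(5500/1200) / ln(1+0.00758333) = ln(4.58333) / 0.007555 = 201.5198 months
= 201.5198/12 years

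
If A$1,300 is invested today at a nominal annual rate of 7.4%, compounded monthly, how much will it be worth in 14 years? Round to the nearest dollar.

With 12 periods per year: i = 0.00616667, n = 168.
1,300 × (1+0.00616667)^168 = 1,300 × 2.808972 = 3,651.6642

A$3,652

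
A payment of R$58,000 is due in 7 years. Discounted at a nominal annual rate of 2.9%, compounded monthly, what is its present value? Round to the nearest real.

Periodic rate i = 0.029/12 = 0.00241667; n = 7 × 12 = 84 periods.
PV = FV·(1+i)^(−n) = 58,000 × 0.816478 = 47,355.7339

R$47,356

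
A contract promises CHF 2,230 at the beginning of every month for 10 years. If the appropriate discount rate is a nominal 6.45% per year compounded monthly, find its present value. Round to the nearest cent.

Periodic rate i = 0.0645/12 = 0.005375; n = 10 × 12 = 120 periods.
PV = PMT · [1 − (1+i)^(−n)] / i × (1+i) = 2230 · 88.740561 = 197,891.4507
(annuity-due: payments at period start, so ×(1+i).)

CHF 197,891.45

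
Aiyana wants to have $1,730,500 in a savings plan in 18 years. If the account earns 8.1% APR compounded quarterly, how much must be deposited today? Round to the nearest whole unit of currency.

$408,598

Periodic rate i = 0.081/4 = 0.02025; n = 18 × 4 = 72 periods.
Discount factor = (1+0.02025)^(−72) = 0.236116; PV = 1,730,500 × 0.236116 = 408,597.9238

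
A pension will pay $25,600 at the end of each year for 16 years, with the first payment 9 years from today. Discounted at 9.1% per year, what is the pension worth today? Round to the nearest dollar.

Value one period before first payment (t=8): 25600 × [1 − (1+0.091)^(−16)] / 0.091 = 25600 × 8.261525 = 211,495.0288
Discount back 8 years: 211,495.0288 × (1+0.091)^(−8) = 211,495.0288 × 0.498198 = 105,366.4041

$105,366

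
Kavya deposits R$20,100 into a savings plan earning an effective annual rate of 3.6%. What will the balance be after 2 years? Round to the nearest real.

FV = PV·(1+i)^n = 20,100 × 1.073296 = 21,573.2496

R$21,573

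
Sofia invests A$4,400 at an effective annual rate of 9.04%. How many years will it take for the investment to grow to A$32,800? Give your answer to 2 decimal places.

23.21 years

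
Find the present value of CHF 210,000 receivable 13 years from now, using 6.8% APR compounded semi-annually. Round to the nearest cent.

CHF 88,041.06

With 2 periods per year: i = 0.034, n = 26.
PV = FV·(1+i)^(−n) = 210,000 × 0.419243 = 88,041.0649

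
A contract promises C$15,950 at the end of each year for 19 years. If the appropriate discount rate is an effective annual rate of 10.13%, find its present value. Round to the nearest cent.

C$132,279.58

PV = 15950 × [1 − (1+0.1013)^(−19)] / 0.1013 = 15950 × 8.293391 = 132,279.5809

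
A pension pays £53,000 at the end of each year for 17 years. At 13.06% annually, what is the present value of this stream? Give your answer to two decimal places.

£355,459.96

PV = PMT · [1 − (1+i)^(−n)] / i = 53000 · 6.706792 = 355,459.9574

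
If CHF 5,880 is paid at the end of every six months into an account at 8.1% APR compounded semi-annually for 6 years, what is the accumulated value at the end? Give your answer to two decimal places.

CHF 88,605.56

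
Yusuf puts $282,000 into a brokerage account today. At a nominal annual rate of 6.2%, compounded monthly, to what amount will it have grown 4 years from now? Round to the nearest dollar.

$361,141

With 12 periods per year: i = 0.00516667, n = 48.
282,000 × (1+0.00516667)^48 = 282,000 × 1.280642 = 361,141.0501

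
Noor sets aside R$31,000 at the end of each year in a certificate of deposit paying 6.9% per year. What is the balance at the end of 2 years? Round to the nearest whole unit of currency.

FV = 31000 × [(1+0.069)^2 − 1] / 0.069 = 31000 × 2.069000 = 64,139.0000

R$64,139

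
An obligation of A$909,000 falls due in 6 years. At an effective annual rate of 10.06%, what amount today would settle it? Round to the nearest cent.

A$511,430.74

Discount factor = (1+0.1006)^(−6) = 0.562630; PV = 909,000 × 0.562630 = 511,430.7450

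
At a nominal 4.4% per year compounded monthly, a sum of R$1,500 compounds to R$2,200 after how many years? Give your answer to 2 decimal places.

Periodic rate i = 0.044/12 = 0.00366667.
n = ln(2200/1500) / ln(1+0.00366667) = ln(1.46667) / 0.003660 = 104.6438 months
= 104.6438/12 years

8.72 years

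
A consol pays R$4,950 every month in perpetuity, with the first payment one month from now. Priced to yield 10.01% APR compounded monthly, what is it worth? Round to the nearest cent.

R$593,406.59

Periodic rate i = 0.1001/12 = 0.00834167.
PV = C/r = 4950/0.00834167 = 593,406.5934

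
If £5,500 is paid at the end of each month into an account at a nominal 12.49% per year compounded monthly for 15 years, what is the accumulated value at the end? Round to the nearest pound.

Periodic rate i = 0.1249/12 = 0.0104083; n = 15 × 12 = 180 periods.
Accumulation factor s(180|0.0104083) = 523.455932; FV = 5500 × 523.455932 = 2,879,007.6286

£2,879,008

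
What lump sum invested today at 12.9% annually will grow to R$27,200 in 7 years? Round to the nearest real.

R$11,634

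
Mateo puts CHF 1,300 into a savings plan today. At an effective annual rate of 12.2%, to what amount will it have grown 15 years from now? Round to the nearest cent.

CHF 7,308.63

FV = PV·(1+i)^n = 1,300 × 5.622026 = 7,308.6339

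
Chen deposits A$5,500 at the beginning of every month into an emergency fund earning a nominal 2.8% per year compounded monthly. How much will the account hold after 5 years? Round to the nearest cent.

With 12 periods per year: i = 0.00233333, n = 60.
Accumulation factor s(60|0.00233333) × (1+i) = 64.472755; FV = 5500 × 64.472755 = 354,600.1542
Payments are at the start of each period, so multiply by (1+i).

A$354,600.15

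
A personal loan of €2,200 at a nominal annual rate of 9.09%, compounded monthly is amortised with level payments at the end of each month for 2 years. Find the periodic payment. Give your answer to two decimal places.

€100.60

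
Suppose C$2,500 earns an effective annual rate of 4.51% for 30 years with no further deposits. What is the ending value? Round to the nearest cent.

C$9,390.21

2,500 × (1+0.0451)^30 = 2,500 × 3.756085 = 9,390.2129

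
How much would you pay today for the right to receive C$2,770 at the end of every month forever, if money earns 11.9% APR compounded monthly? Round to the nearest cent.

C$279,327.73

Periodic rate i = 0.119/12 = 0.00991667.
PV = PMT / i = 2770 / 0.00991667 = 279,327.7311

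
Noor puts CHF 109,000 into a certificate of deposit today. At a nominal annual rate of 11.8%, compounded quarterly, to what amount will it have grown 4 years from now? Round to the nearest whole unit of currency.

i = 0.118/4 = 0.0295 per quarter; n = 4·4 = 16.
FV = 109,000 × (1 + 0.0295)^16 = 173,559.3893

CHF 173,559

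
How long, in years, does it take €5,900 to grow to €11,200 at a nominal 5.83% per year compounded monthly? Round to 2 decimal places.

11.02 years

Periodic rate i = 0.0583/12 = 0.00485833.
n = ln(11200/5900) / ln(1+0.00485833) = ln(1.89831) / 0.004847 = 132.2505 months
= 132.2505/12 years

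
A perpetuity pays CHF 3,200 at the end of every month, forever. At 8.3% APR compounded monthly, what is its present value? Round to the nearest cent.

CHF 462,650.60

Periodic rate i = 0.083/12 = 0.00691667.
PV = PMT / i = 3200 / 0.00691667 = 462,650.6024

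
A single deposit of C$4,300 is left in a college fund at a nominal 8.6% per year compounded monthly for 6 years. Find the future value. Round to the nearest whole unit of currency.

C$7,191

With 12 periods per year: i = 0.00716667, n = 72.
4,300 × (1+0.00716667)^72 = 4,300 × 1.672233 = 7,190.6014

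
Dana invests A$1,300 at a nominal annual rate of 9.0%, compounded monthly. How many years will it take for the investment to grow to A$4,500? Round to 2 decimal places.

13.85 years

Periodic rate i = 0.09/12 = 0.0075.
(1+i)^n = 4500/1300 = 3.46154, so n = ln 3.46154 / ln 1.0075 = 166.1818 months
= 166.1818/12 years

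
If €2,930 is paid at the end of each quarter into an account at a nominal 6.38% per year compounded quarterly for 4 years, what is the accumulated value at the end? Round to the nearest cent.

€52,927.93

With 4 periods per year: i = 0.01595, n = 16.
FV = PMT · [(1+i)^n − 1] / i = 2930 · 18.064142 = 52,927.9349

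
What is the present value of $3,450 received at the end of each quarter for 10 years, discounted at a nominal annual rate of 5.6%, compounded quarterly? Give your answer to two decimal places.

$105,118.58

i = 0.056/4 = 0.014 per quarter; n = 10·4 = 40.
PV = PMT · [1 − (1+i)^(−n)] / i = 3450 · 30.469155 = 105,118.5834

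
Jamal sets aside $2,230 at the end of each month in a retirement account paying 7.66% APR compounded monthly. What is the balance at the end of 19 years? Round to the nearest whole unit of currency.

i = 0.0766/12 = 0.00638333 per month; n = 19·12 = 228.
Accumulation factor s(228|0.00638333) = 511.710340; FV = 2230 × 511.710340 = 1,141,114.0580

$1,141,114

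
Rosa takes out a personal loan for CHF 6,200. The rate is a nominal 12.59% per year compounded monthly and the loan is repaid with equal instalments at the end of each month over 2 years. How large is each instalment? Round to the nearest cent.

CHF 293.57

With 12 periods per year: i = 0.0104917, n = 24.
Annuity-PV factor = 21.119560; PMT = 6200 / 21.119560 = 293.5667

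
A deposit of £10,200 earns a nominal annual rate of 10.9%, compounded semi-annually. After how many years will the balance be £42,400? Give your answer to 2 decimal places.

Periodic rate i = 0.109/2 = 0.0545.
(1+i)^n = 42400/10200 = 4.15686, so n = ln 4.15686 / ln 1.0545 = 26.8485 half-years
= 26.8485/2 years

13.42 years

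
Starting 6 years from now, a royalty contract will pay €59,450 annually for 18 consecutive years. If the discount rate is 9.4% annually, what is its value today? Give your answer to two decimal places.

€323,488.49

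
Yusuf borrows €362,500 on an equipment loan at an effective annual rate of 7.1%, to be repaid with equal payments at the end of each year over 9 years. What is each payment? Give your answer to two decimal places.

€55,875.76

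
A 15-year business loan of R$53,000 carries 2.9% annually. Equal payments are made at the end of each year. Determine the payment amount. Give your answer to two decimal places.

R$4,407.58

Annuity-PV factor = 12.024743; PMT = 53000 / 12.024743 = 4,407.5786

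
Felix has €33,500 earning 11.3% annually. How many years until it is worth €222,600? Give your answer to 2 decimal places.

(1+i)^n = 222600/33500 = 6.64478, so n = ln 6.64478 / ln 1.113 = 17.6896 years

17.69 years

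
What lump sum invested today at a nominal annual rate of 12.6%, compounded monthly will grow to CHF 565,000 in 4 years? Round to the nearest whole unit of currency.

CHF 342,220

With 12 periods per year: i = 0.0105, n = 48.
Discount factor = (1+0.0105)^(−48) = 0.605699; PV = 565,000 × 0.605699 = 342,219.8456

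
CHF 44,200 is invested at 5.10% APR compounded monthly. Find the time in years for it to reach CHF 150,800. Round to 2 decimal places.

24.11 years

Periodic rate i = 0.051/12 = 0.00425.
n = ln(150800/44200) / ln(1+0.00425) = ln(3.41176) / 0.004241 = 289.3731 months
= 289.3731/12 years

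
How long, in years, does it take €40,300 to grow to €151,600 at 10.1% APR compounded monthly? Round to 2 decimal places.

Periodic rate i = 0.101/12 = 0.00841667.
(1+i)^n = 151600/40300 = 3.76179, so n = ln 3.76179 / ln 1.00842 = 158.0747 months
= 158.0747/12 years

13.17 years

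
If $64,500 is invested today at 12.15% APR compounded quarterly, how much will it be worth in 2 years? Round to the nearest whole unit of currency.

$81,945

i = 0.1215/4 = 0.030375 per quarter; n = 2·4 = 8.
64,500 × (1+0.030375)^8 = 64,500 × 1.270464 = 81,944.9543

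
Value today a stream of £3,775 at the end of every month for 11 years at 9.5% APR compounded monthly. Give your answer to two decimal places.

With 12 periods per year: i = 0.00791667, n = 132.
PV = 3775 × [1 − (1+0.00791667)^(−132)] / 0.00791667 = 3775 × 81.708388 = 308,449.1655

£308,449.17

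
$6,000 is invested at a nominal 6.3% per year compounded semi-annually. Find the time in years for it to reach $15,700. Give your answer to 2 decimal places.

15.51 years

Periodic rate i = 0.063/2 = 0.0315.
n = ln(15700/6000) / ln(1+0.0315) = ln(2.61667) / 0.031014 = 31.0150 half-years
= 31.0150/2 years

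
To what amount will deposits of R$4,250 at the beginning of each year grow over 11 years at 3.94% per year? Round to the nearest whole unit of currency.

R$59,390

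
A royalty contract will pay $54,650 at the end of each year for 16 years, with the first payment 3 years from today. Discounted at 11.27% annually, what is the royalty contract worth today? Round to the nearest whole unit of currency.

PV at t=2 (ordinary 16-year annuity): 54650 × a(16|0.1127) = 54650 × 7.266075 = 397,090.9717
PV₀ = 397,090.9717 / (1+0.1127)^2 = 397,090.9717 / 1.238101 = 320,725.7556

$320,726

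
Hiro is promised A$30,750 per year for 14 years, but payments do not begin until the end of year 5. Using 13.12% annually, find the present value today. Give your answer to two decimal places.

A$117,657.43

PV at t=4 (ordinary 14-year annuity): 30750 × a(14|0.1312) = 30750 × 6.265155 = 192,653.5172
Discount back 4 years: 192,653.5172 × (1+0.1312)^(−4) = 192,653.5172 × 0.610720 = 117,657.4296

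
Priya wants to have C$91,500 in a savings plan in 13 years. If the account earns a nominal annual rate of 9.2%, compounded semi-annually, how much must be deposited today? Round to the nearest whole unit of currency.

i = 0.092/2 = 0.046 per half-year; n = 13·2 = 26.
PV = 91,500 / (1 + 0.046)^26 = 91,500 / 3.219762 = 28,418.2478

C$28,418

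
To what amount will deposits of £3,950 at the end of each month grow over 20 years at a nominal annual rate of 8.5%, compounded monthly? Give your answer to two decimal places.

£2,476,645.86

Periodic rate i = 0.085/12 = 0.00708333; n = 20 × 12 = 240 periods.
Accumulation factor s(240|0.00708333) = 626.998951; FV = 3950 × 626.998951 = 2,476,645.8561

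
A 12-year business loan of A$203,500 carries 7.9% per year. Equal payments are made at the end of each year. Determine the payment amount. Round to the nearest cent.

A$26,863.69

Annuity-PV factor = 7.575281; PMT = 203500 / 7.575281 = 26,863.6901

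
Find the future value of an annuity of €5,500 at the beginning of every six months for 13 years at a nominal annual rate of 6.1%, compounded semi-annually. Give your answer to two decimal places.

€220,015.77

i = 0.061/2 = 0.0305 per half-year; n = 13·2 = 26.
FV = PMT · [(1+i)^n − 1] / i × (1+i) = 5500 · 40.002868 = 220,015.7719
(Beginning-of-period payments → annuity-due factor ×(1+i).)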